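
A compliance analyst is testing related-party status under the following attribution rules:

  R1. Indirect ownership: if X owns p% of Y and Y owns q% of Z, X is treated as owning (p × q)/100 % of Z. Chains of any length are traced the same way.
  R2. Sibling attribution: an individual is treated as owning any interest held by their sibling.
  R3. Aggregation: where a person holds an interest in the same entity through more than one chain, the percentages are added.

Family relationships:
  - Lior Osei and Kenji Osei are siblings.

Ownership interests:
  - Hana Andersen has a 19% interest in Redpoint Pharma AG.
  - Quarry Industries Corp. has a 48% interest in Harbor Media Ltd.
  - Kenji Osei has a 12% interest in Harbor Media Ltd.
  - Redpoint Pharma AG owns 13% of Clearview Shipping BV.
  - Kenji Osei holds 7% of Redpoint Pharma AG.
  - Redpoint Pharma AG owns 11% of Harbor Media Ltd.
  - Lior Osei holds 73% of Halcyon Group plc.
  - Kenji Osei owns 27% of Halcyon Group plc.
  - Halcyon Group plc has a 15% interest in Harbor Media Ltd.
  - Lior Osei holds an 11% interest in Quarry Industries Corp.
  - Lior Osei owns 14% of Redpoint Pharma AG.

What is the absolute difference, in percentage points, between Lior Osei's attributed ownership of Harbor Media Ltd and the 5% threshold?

By sibling attribution (R2), Lior Osei is treated as also owning Kenji Osei's interest in Redpoint Pharma AG, giving 14% + 7% = 21%.
By sibling attribution (R2), Lior Osei is treated as also owning Kenji Osei's interest in Halcyon Group plc, giving 73% + 27% = 100%.
By sibling attribution (R2), Lior Osei is treated as owning Kenji Osei's 12% interest in Harbor Media Ltd.
Chain via Quarry Industries Corp. (R1): 11% × 48% = 5.28% of Harbor Media Ltd.
Chain via Redpoint Pharma AG (R1): 21% × 11% = 2.31% of Harbor Media Ltd.
Chain via Halcyon Group plc (R1): 100% × 15% = 15% of Harbor Media Ltd.
Direct interest in Harbor Media Ltd: 12%.
Aggregating (R3): 5.28% + 2.31% + 15% + 12% = 34.59%.
34.59% exceeds the 5% threshold by 29.59 percentage points.

29.59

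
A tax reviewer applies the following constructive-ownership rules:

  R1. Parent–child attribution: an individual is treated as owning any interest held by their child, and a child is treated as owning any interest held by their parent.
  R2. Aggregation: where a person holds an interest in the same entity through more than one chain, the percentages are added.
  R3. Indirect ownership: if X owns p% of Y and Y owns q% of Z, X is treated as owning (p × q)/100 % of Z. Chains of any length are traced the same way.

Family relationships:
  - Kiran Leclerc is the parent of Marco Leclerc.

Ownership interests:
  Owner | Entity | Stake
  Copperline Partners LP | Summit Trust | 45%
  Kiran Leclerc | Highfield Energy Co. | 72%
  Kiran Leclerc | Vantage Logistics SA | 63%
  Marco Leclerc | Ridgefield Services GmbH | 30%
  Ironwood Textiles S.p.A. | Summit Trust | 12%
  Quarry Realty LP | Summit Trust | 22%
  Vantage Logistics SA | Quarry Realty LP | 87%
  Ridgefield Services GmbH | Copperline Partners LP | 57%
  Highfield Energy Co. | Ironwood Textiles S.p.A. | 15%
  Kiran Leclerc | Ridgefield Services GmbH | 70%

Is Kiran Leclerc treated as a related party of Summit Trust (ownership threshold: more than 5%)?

Yes

By parent–child attribution (R1), Kiran Leclerc is treated as also owning Marco Leclerc's interest in Ridgefield Services GmbH, giving 70% + 30% = 100%.
Chain via Ridgefield Services GmbH → Copperline Partners LP (R3): 100% × 57% × 45% = 25.65% of Summit Trust.
Chain via Highfield Energy Co. → Ironwood Textiles S.p.A. (R3): 72% × 15% × 12% = 1.296% of Summit Trust.
Chain via Vantage Logistics SA → Quarry Realty LP (R3): 63% × 87% × 22% = 12.0582% of Summit Trust.
Aggregating (R2): 25.65% + 1.296% + 12.0582% = 39.0042%.
39.0042% exceeds the 5% threshold, so Kiran is a related party to Summit Trust.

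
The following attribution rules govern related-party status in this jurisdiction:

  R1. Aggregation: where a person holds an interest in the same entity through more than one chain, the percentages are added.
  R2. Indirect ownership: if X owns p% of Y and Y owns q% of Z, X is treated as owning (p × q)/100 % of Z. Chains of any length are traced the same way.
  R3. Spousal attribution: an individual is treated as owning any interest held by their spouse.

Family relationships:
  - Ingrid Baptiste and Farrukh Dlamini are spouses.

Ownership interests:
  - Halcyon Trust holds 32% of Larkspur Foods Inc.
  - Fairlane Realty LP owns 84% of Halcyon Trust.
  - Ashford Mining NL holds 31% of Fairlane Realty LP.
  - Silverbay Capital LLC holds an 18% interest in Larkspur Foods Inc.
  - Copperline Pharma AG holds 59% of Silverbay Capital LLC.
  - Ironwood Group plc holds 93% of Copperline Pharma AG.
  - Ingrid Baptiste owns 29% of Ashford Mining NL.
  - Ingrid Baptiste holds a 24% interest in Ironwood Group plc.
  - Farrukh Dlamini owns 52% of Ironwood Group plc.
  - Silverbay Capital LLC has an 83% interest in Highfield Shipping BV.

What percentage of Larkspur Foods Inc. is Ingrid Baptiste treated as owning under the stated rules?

9.922728%

By spousal attribution (R3), Ingrid Baptiste is treated as also owning Farrukh Dlamini's interest in Ironwood Group plc, giving 24% + 52% = 76%.
Chain via Ironwood Group plc → Copperline Pharma AG → Silverbay Capital LLC (R2): 76% × 93% × 59% × 18% = 7.506216% of Larkspur Foods Inc.
Chain via Ashford Mining NL → Fairlane Realty LP → Halcyon Trust (R2): 29% × 31% × 84% × 32% = 2.416512% of Larkspur Foods Inc.
Aggregating (R1): 7.506216% + 2.416512% = 9.922728%.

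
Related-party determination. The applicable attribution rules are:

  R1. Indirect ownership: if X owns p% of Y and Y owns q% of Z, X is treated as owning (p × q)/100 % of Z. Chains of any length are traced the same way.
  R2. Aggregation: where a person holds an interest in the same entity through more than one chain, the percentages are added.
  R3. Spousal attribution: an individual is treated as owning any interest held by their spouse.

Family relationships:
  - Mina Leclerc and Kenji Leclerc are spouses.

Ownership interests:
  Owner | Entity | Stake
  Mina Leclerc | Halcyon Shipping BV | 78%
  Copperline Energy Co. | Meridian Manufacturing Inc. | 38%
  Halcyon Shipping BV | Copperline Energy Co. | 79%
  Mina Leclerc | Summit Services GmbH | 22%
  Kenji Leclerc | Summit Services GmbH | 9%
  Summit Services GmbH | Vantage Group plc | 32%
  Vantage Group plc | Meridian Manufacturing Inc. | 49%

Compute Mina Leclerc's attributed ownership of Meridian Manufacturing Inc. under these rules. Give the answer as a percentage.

By spousal attribution (R3), Mina Leclerc is treated as also owning Kenji Leclerc's interest in Summit Services GmbH, giving 22% + 9% = 31%.
Chain via Summit Services GmbH → Vantage Group plc (R1): 31% × 32% × 49% = 4.8608% of Meridian Manufacturing Inc.
Chain via Halcyon Shipping BV → Copperline Energy Co. (R1): 78% × 79% × 38% = 23.4156% of Meridian Manufacturing Inc.
Aggregating (R2): 4.8608% + 23.4156% = 28.2764%.

28.2764%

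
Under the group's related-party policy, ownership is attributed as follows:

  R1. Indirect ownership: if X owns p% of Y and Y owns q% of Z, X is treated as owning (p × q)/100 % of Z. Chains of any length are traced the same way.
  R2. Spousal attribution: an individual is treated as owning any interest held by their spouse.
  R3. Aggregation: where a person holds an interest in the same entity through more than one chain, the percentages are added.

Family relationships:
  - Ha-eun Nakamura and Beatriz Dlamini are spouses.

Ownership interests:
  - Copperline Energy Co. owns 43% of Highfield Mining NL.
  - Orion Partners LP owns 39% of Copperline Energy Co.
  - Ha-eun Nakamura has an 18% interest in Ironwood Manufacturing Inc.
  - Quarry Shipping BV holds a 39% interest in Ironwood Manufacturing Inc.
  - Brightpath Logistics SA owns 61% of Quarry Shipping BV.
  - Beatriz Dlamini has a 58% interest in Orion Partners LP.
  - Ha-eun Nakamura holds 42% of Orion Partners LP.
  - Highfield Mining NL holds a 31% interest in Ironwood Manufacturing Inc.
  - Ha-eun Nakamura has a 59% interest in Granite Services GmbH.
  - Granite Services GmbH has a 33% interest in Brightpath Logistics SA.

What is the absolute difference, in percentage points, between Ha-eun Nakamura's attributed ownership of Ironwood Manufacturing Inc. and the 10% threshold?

By spousal attribution (R2), Ha-eun Nakamura is treated as also owning Beatriz Dlamini's interest in Orion Partners LP, giving 42% + 58% = 100%.
Chain via Orion Partners LP → Copperline Energy Co. → Highfield Mining NL (R1): 100% × 39% × 43% × 31% = 5.1987% of Ironwood Manufacturing Inc.
Chain via Granite Services GmbH → Brightpath Logistics SA → Quarry Shipping BV (R1): 59% × 33% × 61% × 39% = 4.631913% of Ironwood Manufacturing Inc.
Direct interest in Ironwood Manufacturing Inc: 18%.
Aggregating (R3): 5.1987% + 4.631913% + 18% = 27.830613%.
27.830613% exceeds the 10% threshold by 17.830613 percentage points.

17.830613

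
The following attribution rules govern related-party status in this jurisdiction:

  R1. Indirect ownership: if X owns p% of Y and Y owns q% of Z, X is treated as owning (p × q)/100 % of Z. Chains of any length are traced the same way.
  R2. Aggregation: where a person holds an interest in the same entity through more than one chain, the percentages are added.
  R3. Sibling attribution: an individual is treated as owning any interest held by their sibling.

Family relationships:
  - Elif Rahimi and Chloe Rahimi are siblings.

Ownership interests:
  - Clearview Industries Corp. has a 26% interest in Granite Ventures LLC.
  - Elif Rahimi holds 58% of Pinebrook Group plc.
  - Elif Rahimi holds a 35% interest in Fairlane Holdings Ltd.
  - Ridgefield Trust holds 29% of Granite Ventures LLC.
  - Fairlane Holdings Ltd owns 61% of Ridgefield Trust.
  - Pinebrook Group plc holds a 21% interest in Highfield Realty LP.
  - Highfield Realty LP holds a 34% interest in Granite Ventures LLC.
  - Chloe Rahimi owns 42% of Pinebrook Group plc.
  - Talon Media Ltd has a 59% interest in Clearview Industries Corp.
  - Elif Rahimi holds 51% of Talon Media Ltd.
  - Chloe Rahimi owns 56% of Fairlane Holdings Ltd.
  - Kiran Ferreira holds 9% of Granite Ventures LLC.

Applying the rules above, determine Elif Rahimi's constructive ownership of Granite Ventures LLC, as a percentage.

31.0613%

By sibling attribution (R3), Elif Rahimi is treated as also owning Chloe Rahimi's interest in Pinebrook Group plc, giving 58% + 42% = 100%.
By sibling attribution (R3), Elif Rahimi is treated as also owning Chloe Rahimi's interest in Fairlane Holdings Ltd, giving 35% + 56% = 91%.
Chain via Pinebrook Group plc → Highfield Realty LP (R1): 100% × 21% × 34% = 7.14% of Granite Ventures LLC.
Chain via Fairlane Holdings Ltd → Ridgefield Trust (R1): 91% × 61% × 29% = 16.0979% of Granite Ventures LLC.
Chain via Talon Media Ltd → Clearview Industries Corp. (R1): 51% × 59% × 26% = 7.8234% of Granite Ventures LLC.
Aggregating (R2): 7.14% + 16.0979% + 7.8234% = 31.0613%.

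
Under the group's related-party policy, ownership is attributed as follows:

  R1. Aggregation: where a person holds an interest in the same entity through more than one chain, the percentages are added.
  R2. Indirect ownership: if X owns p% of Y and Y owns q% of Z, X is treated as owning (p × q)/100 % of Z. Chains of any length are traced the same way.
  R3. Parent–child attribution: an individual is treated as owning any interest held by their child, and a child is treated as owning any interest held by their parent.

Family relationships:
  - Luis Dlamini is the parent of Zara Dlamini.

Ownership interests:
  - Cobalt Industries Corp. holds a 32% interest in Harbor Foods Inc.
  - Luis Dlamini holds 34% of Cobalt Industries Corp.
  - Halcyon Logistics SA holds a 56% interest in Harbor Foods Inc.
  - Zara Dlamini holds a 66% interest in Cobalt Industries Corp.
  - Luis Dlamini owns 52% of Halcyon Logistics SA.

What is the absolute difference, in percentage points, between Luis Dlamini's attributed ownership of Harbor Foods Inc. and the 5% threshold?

56.12

By parent–child attribution (R3), Luis Dlamini is treated as also owning Zara Dlamini's interest in Cobalt Industries Corp, giving 34% + 66% = 100%.
Chain via Halcyon Logistics SA (R2): 52% × 56% = 29.12% of Harbor Foods Inc.
Chain via Cobalt Industries Corp. (R2): 100% × 32% = 32% of Harbor Foods Inc.
Aggregating (R1): 29.12% + 32% = 61.12%.
61.12% exceeds the 5% threshold by 56.12 percentage points.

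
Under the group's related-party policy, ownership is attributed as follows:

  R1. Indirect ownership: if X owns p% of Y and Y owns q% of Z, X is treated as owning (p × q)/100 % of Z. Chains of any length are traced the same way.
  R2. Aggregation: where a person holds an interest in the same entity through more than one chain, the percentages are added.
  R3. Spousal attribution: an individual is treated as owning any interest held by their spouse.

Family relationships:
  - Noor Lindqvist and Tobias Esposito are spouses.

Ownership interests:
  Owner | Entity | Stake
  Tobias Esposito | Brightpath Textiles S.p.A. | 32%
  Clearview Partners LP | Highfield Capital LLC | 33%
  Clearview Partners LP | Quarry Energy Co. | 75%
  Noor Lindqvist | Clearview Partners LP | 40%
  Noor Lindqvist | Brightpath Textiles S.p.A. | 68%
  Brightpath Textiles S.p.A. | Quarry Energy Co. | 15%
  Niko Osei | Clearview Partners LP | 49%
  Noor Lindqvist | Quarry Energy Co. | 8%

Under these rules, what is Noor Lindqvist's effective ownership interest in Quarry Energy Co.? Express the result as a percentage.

53%

By spousal attribution (R3), Noor Lindqvist is treated as also owning Tobias Esposito's interest in Brightpath Textiles S.p.A, giving 68% + 32% = 100%.
Chain via Brightpath Textiles S.p.A. (R1): 100% × 15% = 15% of Quarry Energy Co.
Chain via Clearview Partners LP (R1): 40% × 75% = 30% of Quarry Energy Co.
Direct interest in Quarry Energy Co: 8%.
Aggregating (R2): 15% + 30% + 8% = 53%.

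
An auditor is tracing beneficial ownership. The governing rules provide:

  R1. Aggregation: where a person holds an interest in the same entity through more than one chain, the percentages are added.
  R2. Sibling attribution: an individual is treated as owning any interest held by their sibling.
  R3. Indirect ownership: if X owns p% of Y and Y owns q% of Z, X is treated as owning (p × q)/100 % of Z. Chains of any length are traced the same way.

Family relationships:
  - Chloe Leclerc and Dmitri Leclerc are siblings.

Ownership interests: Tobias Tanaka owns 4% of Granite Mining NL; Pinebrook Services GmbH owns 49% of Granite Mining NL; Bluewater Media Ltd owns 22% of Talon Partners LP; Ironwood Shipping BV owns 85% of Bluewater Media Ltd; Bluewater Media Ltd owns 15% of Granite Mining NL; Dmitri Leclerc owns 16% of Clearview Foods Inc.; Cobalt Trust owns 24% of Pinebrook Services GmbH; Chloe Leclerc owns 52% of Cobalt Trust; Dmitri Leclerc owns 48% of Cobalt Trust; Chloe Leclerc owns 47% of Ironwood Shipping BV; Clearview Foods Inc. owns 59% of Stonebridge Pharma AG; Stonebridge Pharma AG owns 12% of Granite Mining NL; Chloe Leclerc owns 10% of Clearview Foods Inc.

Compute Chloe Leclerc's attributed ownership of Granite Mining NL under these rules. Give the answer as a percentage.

By sibling attribution (R2), Chloe Leclerc is treated as also owning Dmitri Leclerc's interest in Cobalt Trust, giving 52% + 48% = 100%.
By sibling attribution (R2), Chloe Leclerc is treated as also owning Dmitri Leclerc's interest in Clearview Foods Inc, giving 10% + 16% = 26%.
Chain via Cobalt Trust → Pinebrook Services GmbH (R3): 100% × 24% × 49% = 11.76% of Granite Mining NL.
Chain via Ironwood Shipping BV → Bluewater Media Ltd (R3): 47% × 85% × 15% = 5.9925% of Granite Mining NL.
Chain via Clearview Foods Inc. → Stonebridge Pharma AG (R3): 26% × 59% × 12% = 1.8408% of Granite Mining NL.
Aggregating (R1): 11.76% + 5.9925% + 1.8408% = 19.5933%.

19.5933%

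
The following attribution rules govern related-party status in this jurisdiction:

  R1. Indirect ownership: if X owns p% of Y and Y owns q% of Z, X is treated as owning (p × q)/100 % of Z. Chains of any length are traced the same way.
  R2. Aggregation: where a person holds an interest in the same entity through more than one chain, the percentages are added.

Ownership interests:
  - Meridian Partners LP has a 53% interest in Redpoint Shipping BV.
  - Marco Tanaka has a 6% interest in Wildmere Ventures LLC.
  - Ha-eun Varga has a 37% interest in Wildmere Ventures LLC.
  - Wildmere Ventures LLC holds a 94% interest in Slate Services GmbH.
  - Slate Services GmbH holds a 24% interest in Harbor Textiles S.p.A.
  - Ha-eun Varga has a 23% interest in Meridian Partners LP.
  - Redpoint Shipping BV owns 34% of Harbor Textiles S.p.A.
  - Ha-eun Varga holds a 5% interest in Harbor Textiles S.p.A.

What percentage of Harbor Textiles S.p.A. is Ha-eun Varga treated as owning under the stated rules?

Chain via Wildmere Ventures LLC → Slate Services GmbH (R1): 37% × 94% × 24% = 8.3472% of Harbor Textiles S.p.A.
Chain via Meridian Partners LP → Redpoint Shipping BV (R1): 23% × 53% × 34% = 4.1446% of Harbor Textiles S.p.A.
Direct interest in Harbor Textiles S.p.A: 5%.
Aggregating (R2): 8.3472% + 4.1446% + 5% = 17.4918%.

17.4918%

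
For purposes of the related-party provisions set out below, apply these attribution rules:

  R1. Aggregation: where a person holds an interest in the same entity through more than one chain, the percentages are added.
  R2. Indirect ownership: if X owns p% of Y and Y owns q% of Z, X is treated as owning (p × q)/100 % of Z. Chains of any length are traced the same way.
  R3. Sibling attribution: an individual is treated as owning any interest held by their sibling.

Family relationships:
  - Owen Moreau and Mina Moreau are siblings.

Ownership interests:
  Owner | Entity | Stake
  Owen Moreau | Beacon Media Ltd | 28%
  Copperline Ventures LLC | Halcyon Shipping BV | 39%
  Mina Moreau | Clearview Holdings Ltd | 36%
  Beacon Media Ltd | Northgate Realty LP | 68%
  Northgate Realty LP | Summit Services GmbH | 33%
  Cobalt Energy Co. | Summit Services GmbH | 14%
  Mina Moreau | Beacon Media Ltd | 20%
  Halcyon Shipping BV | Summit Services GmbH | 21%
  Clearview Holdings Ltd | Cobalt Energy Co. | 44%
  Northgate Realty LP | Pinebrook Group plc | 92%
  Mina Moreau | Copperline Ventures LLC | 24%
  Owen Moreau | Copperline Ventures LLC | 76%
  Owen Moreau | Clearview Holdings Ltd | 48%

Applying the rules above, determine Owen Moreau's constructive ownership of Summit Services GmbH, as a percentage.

By sibling attribution (R3), Owen Moreau is treated as also owning Mina Moreau's interest in Clearview Holdings Ltd, giving 48% + 36% = 84%.
By sibling attribution (R3), Owen Moreau is treated as also owning Mina Moreau's interest in Copperline Ventures LLC, giving 76% + 24% = 100%.
By sibling attribution (R3), Owen Moreau is treated as also owning Mina Moreau's interest in Beacon Media Ltd, giving 28% + 20% = 48%.
Chain via Clearview Holdings Ltd → Cobalt Energy Co. (R2): 84% × 44% × 14% = 5.1744% of Summit Services GmbH.
Chain via Copperline Ventures LLC → Halcyon Shipping BV (R2): 100% × 39% × 21% = 8.19% of Summit Services GmbH.
Chain via Beacon Media Ltd → Northgate Realty LP (R2): 48% × 68% × 33% = 10.7712% of Summit Services GmbH.
Aggregating (R1): 5.1744% + 8.19% + 10.7712% = 24.1356%.

24.1356%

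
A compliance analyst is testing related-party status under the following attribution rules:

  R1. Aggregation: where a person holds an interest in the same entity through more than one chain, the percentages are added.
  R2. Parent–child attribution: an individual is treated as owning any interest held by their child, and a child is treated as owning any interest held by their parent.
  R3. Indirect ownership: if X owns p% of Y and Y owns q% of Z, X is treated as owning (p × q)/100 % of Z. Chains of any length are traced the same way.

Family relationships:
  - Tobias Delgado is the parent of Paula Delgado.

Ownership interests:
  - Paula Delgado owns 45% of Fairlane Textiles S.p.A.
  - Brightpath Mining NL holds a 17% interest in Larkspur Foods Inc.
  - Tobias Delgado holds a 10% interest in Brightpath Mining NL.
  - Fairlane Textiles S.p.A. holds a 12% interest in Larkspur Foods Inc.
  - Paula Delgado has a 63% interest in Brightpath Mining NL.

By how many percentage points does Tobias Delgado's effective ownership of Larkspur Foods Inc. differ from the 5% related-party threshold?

By parent–child attribution (R2), Tobias Delgado is treated as also owning Paula Delgado's interest in Brightpath Mining NL, giving 10% + 63% = 73%.
By parent–child attribution (R2), Tobias Delgado is treated as owning Paula Delgado's 45% interest in Fairlane Textiles S.p.A.
Chain via Brightpath Mining NL (R3): 73% × 17% = 12.41% of Larkspur Foods Inc.
Chain via Fairlane Textiles S.p.A. (R3): 45% × 12% = 5.4% of Larkspur Foods Inc.
Aggregating (R1): 12.41% + 5.4% = 17.81%.
17.81% exceeds the 5% threshold by 12.81 percentage points.

12.81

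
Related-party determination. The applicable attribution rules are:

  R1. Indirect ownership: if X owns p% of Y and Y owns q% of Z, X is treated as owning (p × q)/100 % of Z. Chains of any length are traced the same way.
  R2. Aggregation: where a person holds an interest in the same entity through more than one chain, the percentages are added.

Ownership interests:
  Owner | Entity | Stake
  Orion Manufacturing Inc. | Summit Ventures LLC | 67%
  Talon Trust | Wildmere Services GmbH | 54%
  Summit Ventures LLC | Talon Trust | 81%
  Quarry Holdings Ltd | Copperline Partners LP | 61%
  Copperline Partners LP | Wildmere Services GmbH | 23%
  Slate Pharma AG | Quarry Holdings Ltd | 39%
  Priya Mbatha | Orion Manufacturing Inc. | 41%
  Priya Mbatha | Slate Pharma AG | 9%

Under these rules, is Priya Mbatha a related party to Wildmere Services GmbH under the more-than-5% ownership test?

Yes

Chain via Slate Pharma AG → Quarry Holdings Ltd → Copperline Partners LP (R1): 9% × 39% × 61% × 23% = 0.492453% of Wildmere Services GmbH.
Chain via Orion Manufacturing Inc. → Summit Ventures LLC → Talon Trust (R1): 41% × 67% × 81% × 54% = 12.015378% of Wildmere Services GmbH.
Aggregating (R2): 0.492453% + 12.015378% = 12.507831%.
12.507831% exceeds the 5% threshold, so Priya is a related party to Wildmere Services GmbH.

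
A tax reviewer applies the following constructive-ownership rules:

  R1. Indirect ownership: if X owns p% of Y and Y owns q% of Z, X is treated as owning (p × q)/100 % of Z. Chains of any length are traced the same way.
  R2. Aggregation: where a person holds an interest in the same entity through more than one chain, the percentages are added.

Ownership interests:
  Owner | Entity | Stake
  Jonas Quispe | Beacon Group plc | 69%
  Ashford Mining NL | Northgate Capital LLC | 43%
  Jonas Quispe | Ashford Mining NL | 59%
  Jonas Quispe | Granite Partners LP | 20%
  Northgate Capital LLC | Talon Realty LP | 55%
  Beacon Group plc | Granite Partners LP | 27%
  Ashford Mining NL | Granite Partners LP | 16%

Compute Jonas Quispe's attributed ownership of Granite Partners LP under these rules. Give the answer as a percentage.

48.07%

Chain via Beacon Group plc (R1): 69% × 27% = 18.63% of Granite Partners LP.
Chain via Ashford Mining NL (R1): 59% × 16% = 9.44% of Granite Partners LP.
Direct interest in Granite Partners LP: 20%.
Aggregating (R2): 18.63% + 9.44% + 20% = 48.07%.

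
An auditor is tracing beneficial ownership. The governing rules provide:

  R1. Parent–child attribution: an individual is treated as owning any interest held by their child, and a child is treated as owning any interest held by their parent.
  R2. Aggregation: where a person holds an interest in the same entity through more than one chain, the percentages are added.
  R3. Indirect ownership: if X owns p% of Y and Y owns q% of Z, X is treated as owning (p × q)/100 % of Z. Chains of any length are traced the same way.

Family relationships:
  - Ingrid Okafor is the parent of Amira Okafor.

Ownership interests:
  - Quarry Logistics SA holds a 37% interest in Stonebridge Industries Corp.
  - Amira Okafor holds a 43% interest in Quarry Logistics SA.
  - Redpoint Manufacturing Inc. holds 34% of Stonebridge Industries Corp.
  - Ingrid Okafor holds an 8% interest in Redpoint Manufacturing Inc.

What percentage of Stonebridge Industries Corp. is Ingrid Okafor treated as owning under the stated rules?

By parent–child attribution (R1), Ingrid Okafor is treated as owning Amira Okafor's 43% interest in Quarry Logistics SA.
Chain via Redpoint Manufacturing Inc. (R3): 8% × 34% = 2.72% of Stonebridge Industries Corp.
Chain via Quarry Logistics SA (R3): 43% × 37% = 15.91% of Stonebridge Industries Corp.
Aggregating (R2): 2.72% + 15.91% = 18.63%.

18.63%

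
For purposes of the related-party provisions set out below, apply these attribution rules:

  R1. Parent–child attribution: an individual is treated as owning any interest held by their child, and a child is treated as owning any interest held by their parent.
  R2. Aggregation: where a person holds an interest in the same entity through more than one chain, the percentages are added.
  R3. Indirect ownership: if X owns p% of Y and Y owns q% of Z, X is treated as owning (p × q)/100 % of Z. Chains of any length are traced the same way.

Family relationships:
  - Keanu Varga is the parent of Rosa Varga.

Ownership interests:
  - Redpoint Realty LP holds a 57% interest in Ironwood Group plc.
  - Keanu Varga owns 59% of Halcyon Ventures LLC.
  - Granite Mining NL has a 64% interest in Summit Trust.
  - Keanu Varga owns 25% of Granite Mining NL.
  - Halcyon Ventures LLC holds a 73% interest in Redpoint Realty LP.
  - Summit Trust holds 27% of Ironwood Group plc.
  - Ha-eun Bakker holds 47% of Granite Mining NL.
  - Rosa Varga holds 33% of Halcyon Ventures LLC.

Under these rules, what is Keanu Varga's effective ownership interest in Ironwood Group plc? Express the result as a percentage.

By parent–child attribution (R1), Keanu Varga is treated as also owning Rosa Varga's interest in Halcyon Ventures LLC, giving 59% + 33% = 92%.
Chain via Halcyon Ventures LLC → Redpoint Realty LP (R3): 92% × 73% × 57% = 38.2812% of Ironwood Group plc.
Chain via Granite Mining NL → Summit Trust (R3): 25% × 64% × 27% = 4.32% of Ironwood Group plc.
Aggregating (R2): 38.2812% + 4.32% = 42.6012%.

42.6012%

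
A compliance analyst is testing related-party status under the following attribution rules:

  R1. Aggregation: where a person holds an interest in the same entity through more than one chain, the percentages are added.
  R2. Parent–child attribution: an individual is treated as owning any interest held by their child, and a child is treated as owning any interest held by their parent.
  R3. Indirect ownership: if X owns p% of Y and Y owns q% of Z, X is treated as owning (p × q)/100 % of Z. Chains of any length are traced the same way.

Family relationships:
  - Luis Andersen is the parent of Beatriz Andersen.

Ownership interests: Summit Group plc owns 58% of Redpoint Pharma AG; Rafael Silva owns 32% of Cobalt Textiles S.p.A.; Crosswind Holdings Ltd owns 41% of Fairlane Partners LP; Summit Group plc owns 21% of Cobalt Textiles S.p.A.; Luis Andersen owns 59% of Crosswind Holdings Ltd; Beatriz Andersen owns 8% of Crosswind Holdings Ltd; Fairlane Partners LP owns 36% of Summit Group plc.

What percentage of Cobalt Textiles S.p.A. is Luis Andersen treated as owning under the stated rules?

2.076732%

By parent–child attribution (R2), Luis Andersen is treated as also owning Beatriz Andersen's interest in Crosswind Holdings Ltd, giving 59% + 8% = 67%.
Chain via Crosswind Holdings Ltd → Fairlane Partners LP → Summit Group plc (R3): 67% × 41% × 36% × 21% = 2.076732% of Cobalt Textiles S.p.A.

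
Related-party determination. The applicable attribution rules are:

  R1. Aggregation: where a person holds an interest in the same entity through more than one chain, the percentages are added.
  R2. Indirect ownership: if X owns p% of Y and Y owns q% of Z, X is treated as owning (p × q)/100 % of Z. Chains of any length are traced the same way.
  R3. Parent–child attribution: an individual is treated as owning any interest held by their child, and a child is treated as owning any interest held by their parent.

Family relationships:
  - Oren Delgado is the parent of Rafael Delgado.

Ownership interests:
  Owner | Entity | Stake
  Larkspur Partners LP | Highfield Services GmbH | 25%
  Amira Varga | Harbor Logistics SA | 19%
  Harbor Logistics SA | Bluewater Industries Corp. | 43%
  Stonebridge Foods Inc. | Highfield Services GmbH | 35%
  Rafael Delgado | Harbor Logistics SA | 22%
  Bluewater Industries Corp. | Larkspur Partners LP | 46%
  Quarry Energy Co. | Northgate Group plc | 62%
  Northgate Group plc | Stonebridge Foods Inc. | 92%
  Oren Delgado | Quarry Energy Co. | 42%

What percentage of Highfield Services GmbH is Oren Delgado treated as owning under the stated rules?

9.47278%

By parent–child attribution (R3), Oren Delgado is treated as owning Rafael Delgado's 22% interest in Harbor Logistics SA.
Chain via Quarry Energy Co. → Northgate Group plc → Stonebridge Foods Inc. (R2): 42% × 62% × 92% × 35% = 8.38488% of Highfield Services GmbH.
Chain via Harbor Logistics SA → Bluewater Industries Corp. → Larkspur Partners LP (R2): 22% × 43% × 46% × 25% = 1.0879% of Highfield Services GmbH.
Aggregating (R1): 8.38488% + 1.0879% = 9.47278%.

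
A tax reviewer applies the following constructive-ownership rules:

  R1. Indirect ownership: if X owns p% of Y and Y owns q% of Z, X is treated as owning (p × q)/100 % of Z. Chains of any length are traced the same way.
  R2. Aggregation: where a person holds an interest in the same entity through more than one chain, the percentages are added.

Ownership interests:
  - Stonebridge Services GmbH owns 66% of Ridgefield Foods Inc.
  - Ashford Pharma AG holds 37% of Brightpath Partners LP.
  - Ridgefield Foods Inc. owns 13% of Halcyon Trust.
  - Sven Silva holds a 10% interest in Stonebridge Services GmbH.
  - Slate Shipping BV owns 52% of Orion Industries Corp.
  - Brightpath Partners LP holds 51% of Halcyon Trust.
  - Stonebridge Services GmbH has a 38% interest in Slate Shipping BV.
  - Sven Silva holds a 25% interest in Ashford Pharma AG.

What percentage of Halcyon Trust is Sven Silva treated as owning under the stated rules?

5.5755%

Chain via Stonebridge Services GmbH → Ridgefield Foods Inc. (R1): 10% × 66% × 13% = 0.858% of Halcyon Trust.
Chain via Ashford Pharma AG → Brightpath Partners LP (R1): 25% × 37% × 51% = 4.7175% of Halcyon Trust.
Aggregating (R2): 0.858% + 4.7175% = 5.5755%.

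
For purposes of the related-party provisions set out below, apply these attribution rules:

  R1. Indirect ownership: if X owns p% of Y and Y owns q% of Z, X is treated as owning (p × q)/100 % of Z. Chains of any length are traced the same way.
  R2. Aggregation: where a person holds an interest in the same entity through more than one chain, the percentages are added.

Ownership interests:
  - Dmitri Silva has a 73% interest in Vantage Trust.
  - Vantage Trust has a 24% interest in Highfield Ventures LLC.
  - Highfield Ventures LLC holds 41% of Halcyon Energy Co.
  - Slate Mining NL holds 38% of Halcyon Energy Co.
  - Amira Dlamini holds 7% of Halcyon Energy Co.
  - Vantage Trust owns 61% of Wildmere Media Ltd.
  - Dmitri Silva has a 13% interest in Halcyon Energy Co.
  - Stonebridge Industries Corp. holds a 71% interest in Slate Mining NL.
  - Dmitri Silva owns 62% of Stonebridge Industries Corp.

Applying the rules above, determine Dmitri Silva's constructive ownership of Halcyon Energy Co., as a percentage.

Chain via Stonebridge Industries Corp. → Slate Mining NL (R1): 62% × 71% × 38% = 16.7276% of Halcyon Energy Co.
Chain via Vantage Trust → Highfield Ventures LLC (R1): 73% × 24% × 41% = 7.1832% of Halcyon Energy Co.
Direct interest in Halcyon Energy Co: 13%.
Aggregating (R2): 16.7276% + 7.1832% + 13% = 36.9108%.

36.9108%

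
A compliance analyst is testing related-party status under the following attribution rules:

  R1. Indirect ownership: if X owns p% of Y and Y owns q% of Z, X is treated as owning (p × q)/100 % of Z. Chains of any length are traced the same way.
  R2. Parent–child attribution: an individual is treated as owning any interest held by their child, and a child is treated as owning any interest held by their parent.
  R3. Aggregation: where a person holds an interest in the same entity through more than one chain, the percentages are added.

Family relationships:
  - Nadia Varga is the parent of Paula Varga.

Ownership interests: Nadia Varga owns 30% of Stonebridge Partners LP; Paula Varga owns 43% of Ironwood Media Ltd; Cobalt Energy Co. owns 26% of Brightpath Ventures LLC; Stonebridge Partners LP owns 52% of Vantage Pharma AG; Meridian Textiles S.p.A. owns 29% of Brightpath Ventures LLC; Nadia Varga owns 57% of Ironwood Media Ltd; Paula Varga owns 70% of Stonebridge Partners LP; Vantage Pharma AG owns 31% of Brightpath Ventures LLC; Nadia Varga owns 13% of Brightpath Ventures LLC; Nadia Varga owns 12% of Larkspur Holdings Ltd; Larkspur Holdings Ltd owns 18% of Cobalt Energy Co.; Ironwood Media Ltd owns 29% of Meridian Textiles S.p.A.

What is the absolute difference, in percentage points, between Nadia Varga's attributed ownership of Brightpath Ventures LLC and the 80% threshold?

41.9084

By parent–child attribution (R2), Nadia Varga is treated as also owning Paula Varga's interest in Ironwood Media Ltd, giving 57% + 43% = 100%.
By parent–child attribution (R2), Nadia Varga is treated as also owning Paula Varga's interest in Stonebridge Partners LP, giving 30% + 70% = 100%.
Chain via Ironwood Media Ltd → Meridian Textiles S.p.A. (R1): 100% × 29% × 29% = 8.41% of Brightpath Ventures LLC.
Chain via Stonebridge Partners LP → Vantage Pharma AG (R1): 100% × 52% × 31% = 16.12% of Brightpath Ventures LLC.
Chain via Larkspur Holdings Ltd → Cobalt Energy Co. (R1): 12% × 18% × 26% = 0.5616% of Brightpath Ventures LLC.
Direct interest in Brightpath Ventures LLC: 13%.
Aggregating (R3): 8.41% + 16.12% + 0.5616% + 13% = 38.0916%.
38.0916% falls short of the 80% threshold by 41.9084 percentage points.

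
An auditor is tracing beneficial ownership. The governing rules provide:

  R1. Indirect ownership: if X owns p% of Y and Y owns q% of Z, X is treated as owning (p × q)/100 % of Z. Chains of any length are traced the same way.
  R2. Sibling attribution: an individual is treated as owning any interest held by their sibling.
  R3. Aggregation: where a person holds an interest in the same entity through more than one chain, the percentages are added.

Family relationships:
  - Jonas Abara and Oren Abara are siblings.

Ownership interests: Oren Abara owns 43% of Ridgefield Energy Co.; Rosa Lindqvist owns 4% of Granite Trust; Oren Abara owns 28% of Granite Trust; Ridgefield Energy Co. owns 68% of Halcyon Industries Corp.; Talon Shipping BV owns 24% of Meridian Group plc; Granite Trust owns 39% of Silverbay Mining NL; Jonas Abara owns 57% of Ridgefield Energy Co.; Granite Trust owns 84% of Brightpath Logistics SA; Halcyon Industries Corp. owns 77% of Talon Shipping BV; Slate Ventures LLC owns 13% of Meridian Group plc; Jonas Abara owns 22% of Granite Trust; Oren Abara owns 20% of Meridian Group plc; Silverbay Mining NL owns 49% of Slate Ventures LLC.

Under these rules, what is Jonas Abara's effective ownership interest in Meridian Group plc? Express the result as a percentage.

By sibling attribution (R2), Jonas Abara is treated as also owning Oren Abara's interest in Granite Trust, giving 22% + 28% = 50%.
By sibling attribution (R2), Jonas Abara is treated as also owning Oren Abara's interest in Ridgefield Energy Co, giving 57% + 43% = 100%.
By sibling attribution (R2), Jonas Abara is treated as owning Oren Abara's 20% interest in Meridian Group plc.
Chain via Granite Trust → Silverbay Mining NL → Slate Ventures LLC (R1): 50% × 39% × 49% × 13% = 1.24215% of Meridian Group plc.
Chain via Ridgefield Energy Co. → Halcyon Industries Corp. → Talon Shipping BV (R1): 100% × 68% × 77% × 24% = 12.5664% of Meridian Group plc.
Direct interest in Meridian Group plc: 20%.
Aggregating (R3): 1.24215% + 12.5664% + 20% = 33.80855%.

33.80855%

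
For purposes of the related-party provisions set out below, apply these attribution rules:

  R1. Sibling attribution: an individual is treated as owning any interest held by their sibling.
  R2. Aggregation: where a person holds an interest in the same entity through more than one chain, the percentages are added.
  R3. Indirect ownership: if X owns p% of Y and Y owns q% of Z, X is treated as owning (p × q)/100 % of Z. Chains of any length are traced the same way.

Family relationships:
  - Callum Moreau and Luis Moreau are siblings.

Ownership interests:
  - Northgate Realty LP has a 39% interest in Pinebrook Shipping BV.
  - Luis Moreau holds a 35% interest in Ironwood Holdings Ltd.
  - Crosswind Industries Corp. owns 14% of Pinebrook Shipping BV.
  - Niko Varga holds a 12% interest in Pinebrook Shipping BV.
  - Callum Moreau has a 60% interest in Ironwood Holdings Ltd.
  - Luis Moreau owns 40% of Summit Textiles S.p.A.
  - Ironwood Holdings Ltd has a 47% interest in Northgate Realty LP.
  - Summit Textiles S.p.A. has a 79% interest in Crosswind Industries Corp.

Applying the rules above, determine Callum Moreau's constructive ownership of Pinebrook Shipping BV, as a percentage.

21.8375%

By sibling attribution (R1), Callum Moreau is treated as also owning Luis Moreau's interest in Ironwood Holdings Ltd, giving 60% + 35% = 95%.
By sibling attribution (R1), Callum Moreau is treated as owning Luis Moreau's 40% interest in Summit Textiles S.p.A.
Chain via Ironwood Holdings Ltd → Northgate Realty LP (R3): 95% × 47% × 39% = 17.4135% of Pinebrook Shipping BV.
Chain via Summit Textiles S.p.A. → Crosswind Industries Corp. (R3): 40% × 79% × 14% = 4.424% of Pinebrook Shipping BV.
Aggregating (R2): 17.4135% + 4.424% = 21.8375%.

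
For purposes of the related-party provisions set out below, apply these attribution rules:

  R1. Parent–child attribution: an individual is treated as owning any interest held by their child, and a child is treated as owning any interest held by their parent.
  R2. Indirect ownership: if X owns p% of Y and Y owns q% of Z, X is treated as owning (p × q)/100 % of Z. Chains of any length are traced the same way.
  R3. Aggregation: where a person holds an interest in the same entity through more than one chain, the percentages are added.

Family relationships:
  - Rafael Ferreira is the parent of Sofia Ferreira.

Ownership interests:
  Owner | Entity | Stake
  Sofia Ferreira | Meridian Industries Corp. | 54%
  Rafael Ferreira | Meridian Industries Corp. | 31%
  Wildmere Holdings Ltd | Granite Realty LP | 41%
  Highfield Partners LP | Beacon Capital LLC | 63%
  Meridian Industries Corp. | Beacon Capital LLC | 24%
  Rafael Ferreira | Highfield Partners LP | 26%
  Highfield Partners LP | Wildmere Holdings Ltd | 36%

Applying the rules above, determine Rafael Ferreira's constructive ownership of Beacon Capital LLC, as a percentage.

By parent–child attribution (R1), Rafael Ferreira is treated as also owning Sofia Ferreira's interest in Meridian Industries Corp, giving 31% + 54% = 85%.
Chain via Highfield Partners LP (R2): 26% × 63% = 16.38% of Beacon Capital LLC.
Chain via Meridian Industries Corp. (R2): 85% × 24% = 20.4% of Beacon Capital LLC.
Aggregating (R3): 16.38% + 20.4% = 36.78%.

36.78%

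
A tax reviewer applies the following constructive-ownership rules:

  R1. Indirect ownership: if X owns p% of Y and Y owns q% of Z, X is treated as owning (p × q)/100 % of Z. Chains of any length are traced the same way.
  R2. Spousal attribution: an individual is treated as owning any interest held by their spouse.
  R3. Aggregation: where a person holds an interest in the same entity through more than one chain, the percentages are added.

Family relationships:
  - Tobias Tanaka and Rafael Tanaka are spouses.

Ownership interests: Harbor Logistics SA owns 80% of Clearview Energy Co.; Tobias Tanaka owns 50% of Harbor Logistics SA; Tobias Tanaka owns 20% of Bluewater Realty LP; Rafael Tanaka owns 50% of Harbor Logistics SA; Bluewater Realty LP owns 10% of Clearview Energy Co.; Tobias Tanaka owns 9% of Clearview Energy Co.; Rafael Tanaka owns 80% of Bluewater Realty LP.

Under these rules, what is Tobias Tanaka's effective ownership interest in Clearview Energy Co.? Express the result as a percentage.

By spousal attribution (R2), Tobias Tanaka is treated as also owning Rafael Tanaka's interest in Bluewater Realty LP, giving 20% + 80% = 100%.
By spousal attribution (R2), Tobias Tanaka is treated as also owning Rafael Tanaka's interest in Harbor Logistics SA, giving 50% + 50% = 100%.
Chain via Bluewater Realty LP (R1): 100% × 10% = 10% of Clearview Energy Co.
Chain via Harbor Logistics SA (R1): 100% × 80% = 80% of Clearview Energy Co.
Direct interest in Clearview Energy Co: 9%.
Aggregating (R3): 10% + 80% + 9% = 99%.

99%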